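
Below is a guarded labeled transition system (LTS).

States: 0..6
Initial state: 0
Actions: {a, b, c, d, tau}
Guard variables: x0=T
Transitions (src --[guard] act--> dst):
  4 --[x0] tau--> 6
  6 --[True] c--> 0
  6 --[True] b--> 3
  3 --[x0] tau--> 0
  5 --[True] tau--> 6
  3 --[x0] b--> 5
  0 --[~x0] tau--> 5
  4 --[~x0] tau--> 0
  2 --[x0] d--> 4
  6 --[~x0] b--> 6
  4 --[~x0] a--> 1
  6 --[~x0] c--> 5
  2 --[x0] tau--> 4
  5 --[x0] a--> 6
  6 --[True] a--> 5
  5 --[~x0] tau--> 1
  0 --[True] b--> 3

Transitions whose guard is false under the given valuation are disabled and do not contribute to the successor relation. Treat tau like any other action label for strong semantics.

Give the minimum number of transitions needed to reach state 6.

Answer: 3

Working:
Layered search for 6:
  depth 0: {0}
  depth 1: {3}
  depth 2: {5}
  depth 3: {6}
6 enters at depth 3; path b·b·a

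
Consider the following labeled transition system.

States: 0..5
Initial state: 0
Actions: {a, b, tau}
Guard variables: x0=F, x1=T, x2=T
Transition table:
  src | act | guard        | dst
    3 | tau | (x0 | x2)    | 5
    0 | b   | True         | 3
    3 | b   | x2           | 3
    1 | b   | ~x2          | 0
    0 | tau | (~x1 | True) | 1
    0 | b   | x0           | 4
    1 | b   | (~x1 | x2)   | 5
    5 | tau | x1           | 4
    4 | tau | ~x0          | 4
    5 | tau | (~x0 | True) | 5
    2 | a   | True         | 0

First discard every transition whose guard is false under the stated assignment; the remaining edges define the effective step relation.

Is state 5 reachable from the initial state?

Guard filter leaves 9 enabled edge(s).
Layer 0: {0}
Layer 1: {1,3}  now seen {0,1,3}
Layer 2: {5}  now seen {0,1,3,5}
Layer 3: {4}  now seen {0,1,3,4,5}
R = {0,1,3,4,5}
witness 5: b·tau

Answer: REACHABLE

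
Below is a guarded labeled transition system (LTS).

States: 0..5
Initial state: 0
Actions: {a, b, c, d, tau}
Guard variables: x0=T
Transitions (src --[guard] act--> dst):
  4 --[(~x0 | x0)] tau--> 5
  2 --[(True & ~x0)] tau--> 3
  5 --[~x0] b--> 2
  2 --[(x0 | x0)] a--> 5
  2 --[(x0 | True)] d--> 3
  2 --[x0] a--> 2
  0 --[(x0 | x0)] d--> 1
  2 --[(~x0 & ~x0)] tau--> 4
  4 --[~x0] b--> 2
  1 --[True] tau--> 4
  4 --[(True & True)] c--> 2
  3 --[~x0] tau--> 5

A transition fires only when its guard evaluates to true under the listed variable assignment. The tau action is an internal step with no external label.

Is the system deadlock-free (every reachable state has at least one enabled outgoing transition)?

R = {0,1,2,3,4,5}
  0: d→1  [1 exit(s)]
  1: tau→4  [1 exit(s)]
  2: a→2  a→5  d→3  [3 exit(s)]
  3: ∅  [STUCK]
  4: c→2  tau→5  [2 exit(s)]
  5: ∅  [STUCK]
trace reaching 3: d·tau·c·d

Answer: DEADLOCK at state 3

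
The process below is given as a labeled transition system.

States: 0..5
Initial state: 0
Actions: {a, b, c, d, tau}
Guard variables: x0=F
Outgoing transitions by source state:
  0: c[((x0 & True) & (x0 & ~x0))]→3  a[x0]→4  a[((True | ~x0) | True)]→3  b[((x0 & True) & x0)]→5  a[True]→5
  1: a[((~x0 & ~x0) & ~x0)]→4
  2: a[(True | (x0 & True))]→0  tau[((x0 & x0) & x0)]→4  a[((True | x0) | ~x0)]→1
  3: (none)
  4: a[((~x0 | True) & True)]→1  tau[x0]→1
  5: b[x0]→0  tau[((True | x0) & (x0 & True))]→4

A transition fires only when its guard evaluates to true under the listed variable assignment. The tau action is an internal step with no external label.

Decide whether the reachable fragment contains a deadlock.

Reachable = {0,3,5}
  0: a→3  a→5  [2 out]
  3: ∅  [STUCK]
  5: ∅  [STUCK]
witness 3: a

Answer: DEADLOCK at state 3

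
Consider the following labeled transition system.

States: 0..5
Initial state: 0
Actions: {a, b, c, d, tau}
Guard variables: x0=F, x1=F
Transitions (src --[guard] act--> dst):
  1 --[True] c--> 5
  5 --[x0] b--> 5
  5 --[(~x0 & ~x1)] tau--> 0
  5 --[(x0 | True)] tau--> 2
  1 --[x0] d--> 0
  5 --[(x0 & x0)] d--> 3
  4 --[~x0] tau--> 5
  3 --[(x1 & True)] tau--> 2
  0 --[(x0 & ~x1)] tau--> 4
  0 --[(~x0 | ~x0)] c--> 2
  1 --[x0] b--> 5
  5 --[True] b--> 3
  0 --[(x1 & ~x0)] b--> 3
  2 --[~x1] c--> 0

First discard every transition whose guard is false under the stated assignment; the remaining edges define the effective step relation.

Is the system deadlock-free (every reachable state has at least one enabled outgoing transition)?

Answer: DEADLOCK-FREE

Analysis:
Reach set: {0,2}
  0: c→2  [1 exit(s)]
  2: c→0  [1 exit(s)]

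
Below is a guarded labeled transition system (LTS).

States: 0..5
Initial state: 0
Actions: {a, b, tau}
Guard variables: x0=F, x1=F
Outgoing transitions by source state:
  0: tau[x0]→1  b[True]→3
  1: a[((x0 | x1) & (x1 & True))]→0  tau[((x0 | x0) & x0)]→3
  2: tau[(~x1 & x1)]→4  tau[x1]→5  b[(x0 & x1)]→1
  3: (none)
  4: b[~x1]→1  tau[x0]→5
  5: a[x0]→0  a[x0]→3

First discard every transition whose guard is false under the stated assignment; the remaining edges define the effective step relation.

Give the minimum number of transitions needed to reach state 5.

Layered search for 5:
  depth 0: {0}
  depth 1: {3}
5 never appears.

Answer: UNREACHABLE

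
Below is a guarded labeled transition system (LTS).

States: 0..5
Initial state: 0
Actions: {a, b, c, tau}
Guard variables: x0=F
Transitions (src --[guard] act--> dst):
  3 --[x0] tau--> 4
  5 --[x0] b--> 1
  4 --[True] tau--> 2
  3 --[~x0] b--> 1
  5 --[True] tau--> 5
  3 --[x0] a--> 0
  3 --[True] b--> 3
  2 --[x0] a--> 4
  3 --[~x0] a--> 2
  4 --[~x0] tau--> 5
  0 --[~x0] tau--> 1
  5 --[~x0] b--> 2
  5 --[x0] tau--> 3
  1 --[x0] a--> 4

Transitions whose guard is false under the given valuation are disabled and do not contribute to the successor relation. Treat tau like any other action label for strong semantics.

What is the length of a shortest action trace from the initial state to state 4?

Answer: UNREACHABLE

Analysis:
Layered search for 4:
  Layer 0: {0}
  Layer 1: {1}
4 never appears.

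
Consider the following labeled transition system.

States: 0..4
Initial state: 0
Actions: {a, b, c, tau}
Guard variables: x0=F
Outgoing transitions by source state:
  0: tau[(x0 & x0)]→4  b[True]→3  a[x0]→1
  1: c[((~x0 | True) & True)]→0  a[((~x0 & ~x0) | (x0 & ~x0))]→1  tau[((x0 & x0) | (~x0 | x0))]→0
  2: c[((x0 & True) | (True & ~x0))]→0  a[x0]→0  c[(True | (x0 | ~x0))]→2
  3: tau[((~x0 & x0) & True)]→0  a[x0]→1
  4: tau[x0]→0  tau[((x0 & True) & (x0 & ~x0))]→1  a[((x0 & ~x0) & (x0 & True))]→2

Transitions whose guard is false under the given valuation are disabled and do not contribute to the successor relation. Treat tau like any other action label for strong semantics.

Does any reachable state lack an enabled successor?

Reach set: {0,3}
  0: b→3  [1 exit(s)]
  3: ∅  [STUCK]
Path to 3: b

Answer: DEADLOCK at state 3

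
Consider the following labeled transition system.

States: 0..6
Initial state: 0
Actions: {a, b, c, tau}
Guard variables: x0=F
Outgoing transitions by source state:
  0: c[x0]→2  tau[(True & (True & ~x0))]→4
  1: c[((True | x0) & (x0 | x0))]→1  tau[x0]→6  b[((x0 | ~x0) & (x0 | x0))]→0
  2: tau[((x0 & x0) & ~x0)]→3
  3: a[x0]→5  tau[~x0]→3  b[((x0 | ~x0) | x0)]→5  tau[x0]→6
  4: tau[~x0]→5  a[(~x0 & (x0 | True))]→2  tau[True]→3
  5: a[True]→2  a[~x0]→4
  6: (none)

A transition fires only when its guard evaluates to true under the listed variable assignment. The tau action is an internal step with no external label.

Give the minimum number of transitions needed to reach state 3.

Answer: 2

Analysis:
BFS to 3:
  L0 = {0}
  L1 = {4}
  L2 = {2,3,5}
3 enters at depth 2; path tau·tau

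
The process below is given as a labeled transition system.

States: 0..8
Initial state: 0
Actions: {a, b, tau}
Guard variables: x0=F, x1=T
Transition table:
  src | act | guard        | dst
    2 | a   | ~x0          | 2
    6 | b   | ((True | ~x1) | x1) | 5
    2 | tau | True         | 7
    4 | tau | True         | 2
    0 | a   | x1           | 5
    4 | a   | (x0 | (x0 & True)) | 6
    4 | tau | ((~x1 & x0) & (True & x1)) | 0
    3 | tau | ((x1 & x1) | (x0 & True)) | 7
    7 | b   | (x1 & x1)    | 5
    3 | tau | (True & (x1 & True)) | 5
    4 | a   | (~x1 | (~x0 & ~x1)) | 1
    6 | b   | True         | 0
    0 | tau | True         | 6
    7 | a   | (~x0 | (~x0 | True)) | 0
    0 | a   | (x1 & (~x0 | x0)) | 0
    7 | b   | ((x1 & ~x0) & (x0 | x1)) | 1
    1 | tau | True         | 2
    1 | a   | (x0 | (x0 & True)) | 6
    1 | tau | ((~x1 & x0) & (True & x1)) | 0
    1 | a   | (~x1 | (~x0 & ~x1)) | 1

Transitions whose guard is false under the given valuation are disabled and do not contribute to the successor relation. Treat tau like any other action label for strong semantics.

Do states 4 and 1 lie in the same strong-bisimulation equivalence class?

Refine partition for ~:
  P[0] = {{0,1,2,3,4,5,6,7,8}}
  P[1] = {{0,2},{1,3,4},{5,8},{6},{7}}
  P[2] = {{0},{1,4},{2},{3},{5,8},{6},{7}}
7 equivalence class(es) (converged in 3)
[4]={1,4}  [1]={1,4}

Answer: BISIMILAR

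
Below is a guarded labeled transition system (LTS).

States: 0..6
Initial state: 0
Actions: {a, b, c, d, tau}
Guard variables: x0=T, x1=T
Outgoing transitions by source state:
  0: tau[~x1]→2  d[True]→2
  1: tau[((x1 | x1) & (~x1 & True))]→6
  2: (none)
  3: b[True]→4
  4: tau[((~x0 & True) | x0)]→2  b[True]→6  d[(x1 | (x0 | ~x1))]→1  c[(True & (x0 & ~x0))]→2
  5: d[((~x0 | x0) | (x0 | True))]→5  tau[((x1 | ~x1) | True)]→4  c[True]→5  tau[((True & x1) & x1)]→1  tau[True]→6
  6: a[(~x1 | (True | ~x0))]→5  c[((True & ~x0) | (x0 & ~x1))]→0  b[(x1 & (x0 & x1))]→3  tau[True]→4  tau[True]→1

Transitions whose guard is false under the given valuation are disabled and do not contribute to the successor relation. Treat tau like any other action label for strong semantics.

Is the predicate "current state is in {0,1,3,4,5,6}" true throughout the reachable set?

Safe = {0,1,3,4,5,6}
Reach set: {0,2}
  0: ok
  2: outside
counterexample path to 2: d

Answer: INVARIANT VIOLATED at state 2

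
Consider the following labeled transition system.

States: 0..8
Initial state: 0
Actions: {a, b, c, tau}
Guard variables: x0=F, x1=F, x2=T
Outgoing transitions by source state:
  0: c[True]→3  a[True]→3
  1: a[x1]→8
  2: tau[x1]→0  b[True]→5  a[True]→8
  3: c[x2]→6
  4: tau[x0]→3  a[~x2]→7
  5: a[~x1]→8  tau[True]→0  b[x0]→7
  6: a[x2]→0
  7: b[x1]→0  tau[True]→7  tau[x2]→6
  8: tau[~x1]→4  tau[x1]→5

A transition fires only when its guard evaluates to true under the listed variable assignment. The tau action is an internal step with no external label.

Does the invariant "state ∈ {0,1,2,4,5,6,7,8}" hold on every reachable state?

Safe = {0,1,2,4,5,6,7,8}
Reachable = {0,3,6}
  0: ok
  3: ✗ unsafe
  6: ok
counterexample path to 3: c

Answer: INVARIANT VIOLATED at state 3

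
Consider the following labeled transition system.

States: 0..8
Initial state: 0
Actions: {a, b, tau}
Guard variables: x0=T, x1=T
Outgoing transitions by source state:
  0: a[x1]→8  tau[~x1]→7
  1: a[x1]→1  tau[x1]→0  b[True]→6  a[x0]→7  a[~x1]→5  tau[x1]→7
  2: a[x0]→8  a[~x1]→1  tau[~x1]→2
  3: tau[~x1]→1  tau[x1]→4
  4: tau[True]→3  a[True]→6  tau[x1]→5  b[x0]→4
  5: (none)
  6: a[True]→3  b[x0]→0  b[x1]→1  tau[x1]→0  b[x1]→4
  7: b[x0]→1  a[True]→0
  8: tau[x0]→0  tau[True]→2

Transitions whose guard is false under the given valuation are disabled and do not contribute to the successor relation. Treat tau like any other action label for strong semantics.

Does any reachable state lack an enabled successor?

R = {0,2,8}
  0: a→8  [1 exit(s)]
  2: a→8  [1 exit(s)]
  8: tau→0  tau→2  [2 exit(s)]

Answer: DEADLOCK-FREE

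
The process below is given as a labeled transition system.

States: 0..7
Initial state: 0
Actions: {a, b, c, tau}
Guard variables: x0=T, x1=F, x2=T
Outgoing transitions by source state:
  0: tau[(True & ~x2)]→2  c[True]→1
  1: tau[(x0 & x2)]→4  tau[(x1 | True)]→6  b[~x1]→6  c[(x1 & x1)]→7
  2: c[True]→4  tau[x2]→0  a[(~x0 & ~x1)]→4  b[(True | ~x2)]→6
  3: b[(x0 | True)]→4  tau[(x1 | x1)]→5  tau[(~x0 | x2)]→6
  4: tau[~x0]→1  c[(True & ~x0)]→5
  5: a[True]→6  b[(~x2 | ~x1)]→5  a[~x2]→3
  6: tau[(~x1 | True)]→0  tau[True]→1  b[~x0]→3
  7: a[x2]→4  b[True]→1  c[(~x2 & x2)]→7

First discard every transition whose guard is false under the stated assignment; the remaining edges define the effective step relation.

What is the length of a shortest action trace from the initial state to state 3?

Layered search for 3:
  L0 = {0}
  L1 = {1}
  L2 = {4,6}
3 never appears.

Answer: UNREACHABLE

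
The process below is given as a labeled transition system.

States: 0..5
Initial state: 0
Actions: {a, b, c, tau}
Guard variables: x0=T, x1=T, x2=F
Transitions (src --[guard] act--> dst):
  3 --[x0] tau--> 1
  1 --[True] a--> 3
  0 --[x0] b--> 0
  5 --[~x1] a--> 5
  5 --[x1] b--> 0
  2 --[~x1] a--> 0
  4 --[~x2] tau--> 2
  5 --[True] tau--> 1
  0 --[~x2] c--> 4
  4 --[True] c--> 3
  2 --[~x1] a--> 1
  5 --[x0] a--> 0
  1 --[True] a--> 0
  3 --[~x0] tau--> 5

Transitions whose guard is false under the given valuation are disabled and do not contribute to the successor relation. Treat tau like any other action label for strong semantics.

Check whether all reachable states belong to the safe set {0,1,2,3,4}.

Allowed set {0,1,2,3,4}
R = {0,1,2,3,4}
  0: ok
  1: ok
  2: ok
  3: ok
  4: ok

Answer: INVARIANT HOLDS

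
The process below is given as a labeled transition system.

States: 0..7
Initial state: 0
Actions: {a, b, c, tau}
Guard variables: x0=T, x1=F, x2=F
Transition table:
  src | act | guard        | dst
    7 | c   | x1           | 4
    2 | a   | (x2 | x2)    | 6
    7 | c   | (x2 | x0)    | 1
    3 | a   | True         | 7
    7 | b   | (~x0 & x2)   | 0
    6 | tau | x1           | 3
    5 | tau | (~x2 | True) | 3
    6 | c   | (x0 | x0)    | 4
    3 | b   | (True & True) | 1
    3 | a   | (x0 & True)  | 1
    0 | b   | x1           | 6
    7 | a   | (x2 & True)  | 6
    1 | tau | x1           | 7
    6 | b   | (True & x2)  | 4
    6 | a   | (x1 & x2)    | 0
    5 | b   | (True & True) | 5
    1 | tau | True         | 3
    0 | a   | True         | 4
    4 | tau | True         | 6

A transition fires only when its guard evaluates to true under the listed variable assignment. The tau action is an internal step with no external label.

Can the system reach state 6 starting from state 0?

Answer: REACHABLE

Trace:
10 transition(s) survive guard evaluation.
L0 = {0}
L1 = {4}  total {0,4}
L2 = {6}  total {0,4,6}
Reach set: {0,4,6}
witness 6: a·tau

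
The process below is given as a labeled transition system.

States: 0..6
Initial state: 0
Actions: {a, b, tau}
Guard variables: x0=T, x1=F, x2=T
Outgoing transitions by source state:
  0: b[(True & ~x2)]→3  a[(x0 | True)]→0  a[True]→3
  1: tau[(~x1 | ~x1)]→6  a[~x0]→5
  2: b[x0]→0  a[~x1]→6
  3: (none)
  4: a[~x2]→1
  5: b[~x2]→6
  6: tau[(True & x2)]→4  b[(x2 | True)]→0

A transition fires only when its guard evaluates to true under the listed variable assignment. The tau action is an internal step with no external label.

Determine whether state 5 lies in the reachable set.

After dropping false guards: 7 live edges.
L0 = {0}
L1 = {3}  now seen {0,3}
Reach set: {0,3}

Answer: UNREACHABLE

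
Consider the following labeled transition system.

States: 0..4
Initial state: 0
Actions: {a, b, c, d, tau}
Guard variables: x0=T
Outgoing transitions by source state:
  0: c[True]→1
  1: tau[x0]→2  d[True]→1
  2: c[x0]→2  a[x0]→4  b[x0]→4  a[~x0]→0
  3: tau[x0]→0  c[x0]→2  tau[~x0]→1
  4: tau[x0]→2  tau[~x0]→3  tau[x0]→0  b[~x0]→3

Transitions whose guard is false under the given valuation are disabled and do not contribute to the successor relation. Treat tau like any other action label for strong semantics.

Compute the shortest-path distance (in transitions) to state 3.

Breadth-first toward 3:
  depth 0: {0}
  depth 1: {1}
  depth 2: {2}
  depth 3: {4}
3 never appears.

Answer: UNREACHABLE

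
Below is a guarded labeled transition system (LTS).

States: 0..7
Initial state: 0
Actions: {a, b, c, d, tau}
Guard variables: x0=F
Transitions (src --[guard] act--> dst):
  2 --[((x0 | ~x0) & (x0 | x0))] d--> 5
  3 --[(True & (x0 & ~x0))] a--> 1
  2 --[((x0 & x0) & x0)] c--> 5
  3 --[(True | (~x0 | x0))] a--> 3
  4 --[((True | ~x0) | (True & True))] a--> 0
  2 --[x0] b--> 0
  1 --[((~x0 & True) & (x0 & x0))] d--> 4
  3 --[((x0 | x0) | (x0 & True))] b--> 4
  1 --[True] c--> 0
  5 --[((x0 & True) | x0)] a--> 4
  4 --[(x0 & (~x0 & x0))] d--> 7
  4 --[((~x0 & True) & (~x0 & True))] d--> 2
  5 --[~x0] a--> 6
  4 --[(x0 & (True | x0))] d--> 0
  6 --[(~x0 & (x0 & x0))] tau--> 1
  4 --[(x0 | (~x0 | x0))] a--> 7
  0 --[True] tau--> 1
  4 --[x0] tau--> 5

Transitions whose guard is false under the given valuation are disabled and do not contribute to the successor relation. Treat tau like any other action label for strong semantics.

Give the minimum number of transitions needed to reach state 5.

BFS to 5:
  L0 = {0}
  L1 = {1}
5 never appears.

Answer: UNREACHABLE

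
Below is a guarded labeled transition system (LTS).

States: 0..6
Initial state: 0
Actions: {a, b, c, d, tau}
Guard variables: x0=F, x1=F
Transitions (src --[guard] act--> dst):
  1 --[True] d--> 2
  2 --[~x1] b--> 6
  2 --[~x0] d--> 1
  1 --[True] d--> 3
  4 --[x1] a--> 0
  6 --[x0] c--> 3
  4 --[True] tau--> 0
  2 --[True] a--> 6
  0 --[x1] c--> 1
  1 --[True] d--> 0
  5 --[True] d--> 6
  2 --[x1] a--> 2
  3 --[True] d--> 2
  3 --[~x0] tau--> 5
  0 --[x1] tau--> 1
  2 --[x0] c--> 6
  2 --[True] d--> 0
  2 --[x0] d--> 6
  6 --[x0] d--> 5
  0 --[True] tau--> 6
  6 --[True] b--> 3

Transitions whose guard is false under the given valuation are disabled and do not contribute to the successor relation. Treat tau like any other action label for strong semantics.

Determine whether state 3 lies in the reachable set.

13 transition(s) survive guard evaluation.
depth 0: {0}
depth 1: {6}  total {0,6}
depth 2: {3}  total {0,3,6}
depth 3: {2,5}  total {0,2,3,5,6}
depth 4: {1}  total {0,1,2,3,5,6}
Reachable = {0,1,2,3,5,6}
Path to 3: tau·b

Answer: REACHABLE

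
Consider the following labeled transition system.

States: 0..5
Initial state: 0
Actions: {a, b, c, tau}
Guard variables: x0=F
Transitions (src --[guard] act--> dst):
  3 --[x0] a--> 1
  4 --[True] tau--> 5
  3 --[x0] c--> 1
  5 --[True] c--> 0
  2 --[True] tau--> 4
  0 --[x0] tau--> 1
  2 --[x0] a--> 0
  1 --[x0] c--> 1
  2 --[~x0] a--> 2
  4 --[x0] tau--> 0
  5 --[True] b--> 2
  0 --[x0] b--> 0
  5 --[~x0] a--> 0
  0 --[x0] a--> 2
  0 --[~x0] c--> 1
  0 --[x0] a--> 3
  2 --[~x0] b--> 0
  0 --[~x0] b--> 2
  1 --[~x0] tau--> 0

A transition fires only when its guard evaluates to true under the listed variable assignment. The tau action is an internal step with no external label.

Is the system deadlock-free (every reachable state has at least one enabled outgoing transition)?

Answer: DEADLOCK-FREE

Working:
Reachable = {0,1,2,4,5}
  0: b→2  c→1  [2 out]
  1: tau→0  [1 out]
  2: a→2  b→0  tau→4  [3 out]
  4: tau→5  [1 out]
  5: a→0  b→2  c→0  [3 out]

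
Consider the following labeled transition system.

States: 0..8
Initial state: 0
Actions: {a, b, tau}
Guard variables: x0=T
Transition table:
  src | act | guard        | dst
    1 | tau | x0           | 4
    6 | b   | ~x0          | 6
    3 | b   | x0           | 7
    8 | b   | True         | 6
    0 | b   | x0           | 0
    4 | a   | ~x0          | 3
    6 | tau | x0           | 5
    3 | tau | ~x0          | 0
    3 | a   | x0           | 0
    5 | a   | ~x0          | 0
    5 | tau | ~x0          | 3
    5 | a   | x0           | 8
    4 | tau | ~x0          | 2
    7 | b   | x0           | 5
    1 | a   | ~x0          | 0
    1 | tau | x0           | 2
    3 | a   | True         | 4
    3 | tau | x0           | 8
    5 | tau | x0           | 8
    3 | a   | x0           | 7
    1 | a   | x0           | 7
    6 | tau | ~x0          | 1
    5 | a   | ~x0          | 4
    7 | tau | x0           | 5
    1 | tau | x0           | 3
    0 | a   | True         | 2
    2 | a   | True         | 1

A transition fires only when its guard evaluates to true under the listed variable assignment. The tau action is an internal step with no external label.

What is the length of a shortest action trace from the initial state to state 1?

Breadth-first toward 1:
  Layer 0: {0}
  Layer 1: {2}
  Layer 2: {1}
depth(1)=2, e.g. a·a

Answer: 2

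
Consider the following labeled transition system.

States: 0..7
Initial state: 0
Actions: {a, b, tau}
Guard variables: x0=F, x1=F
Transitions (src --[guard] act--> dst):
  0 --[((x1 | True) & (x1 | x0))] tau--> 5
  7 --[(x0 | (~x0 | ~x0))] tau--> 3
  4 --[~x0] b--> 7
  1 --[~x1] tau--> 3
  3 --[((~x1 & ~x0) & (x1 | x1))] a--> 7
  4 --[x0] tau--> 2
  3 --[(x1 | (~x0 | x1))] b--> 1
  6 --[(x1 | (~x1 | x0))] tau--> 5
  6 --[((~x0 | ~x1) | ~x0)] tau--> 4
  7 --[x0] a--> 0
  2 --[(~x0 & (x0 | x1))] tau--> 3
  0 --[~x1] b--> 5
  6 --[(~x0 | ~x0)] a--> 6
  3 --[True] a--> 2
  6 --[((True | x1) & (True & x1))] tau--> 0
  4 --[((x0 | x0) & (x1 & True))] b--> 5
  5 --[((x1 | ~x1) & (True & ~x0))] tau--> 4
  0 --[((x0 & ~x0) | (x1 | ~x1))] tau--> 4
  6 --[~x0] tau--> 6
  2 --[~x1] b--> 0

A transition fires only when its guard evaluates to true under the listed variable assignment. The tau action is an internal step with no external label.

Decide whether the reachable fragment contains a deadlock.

Reach set: {0,1,2,3,4,5,7}
  0: b→5  tau→4  [2 out]
  1: tau→3  [1 out]
  2: b→0  [1 out]
  3: a→2  b→1  [2 out]
  4: b→7  [1 out]
  5: tau→4  [1 out]
  7: tau→3  [1 out]

Answer: DEADLOCK-FREE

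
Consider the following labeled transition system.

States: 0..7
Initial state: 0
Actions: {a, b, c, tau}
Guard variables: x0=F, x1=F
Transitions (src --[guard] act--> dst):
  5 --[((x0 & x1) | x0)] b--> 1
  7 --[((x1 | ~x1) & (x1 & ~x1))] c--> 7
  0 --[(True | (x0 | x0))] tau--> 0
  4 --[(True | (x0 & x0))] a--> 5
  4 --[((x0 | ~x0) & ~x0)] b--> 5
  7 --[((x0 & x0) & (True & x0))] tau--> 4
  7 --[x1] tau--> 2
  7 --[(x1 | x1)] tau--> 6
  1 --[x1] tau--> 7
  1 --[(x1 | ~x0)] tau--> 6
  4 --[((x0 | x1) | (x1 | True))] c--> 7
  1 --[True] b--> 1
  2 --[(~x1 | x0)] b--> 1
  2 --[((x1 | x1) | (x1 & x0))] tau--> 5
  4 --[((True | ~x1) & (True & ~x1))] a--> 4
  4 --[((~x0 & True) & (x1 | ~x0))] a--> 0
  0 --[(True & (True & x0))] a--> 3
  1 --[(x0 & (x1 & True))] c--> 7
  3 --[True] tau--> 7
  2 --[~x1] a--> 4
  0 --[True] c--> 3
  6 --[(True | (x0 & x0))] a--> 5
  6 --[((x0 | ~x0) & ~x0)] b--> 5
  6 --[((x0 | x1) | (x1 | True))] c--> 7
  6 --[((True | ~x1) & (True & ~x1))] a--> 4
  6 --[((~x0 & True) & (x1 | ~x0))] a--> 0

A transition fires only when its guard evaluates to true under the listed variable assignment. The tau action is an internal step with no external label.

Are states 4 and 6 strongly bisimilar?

Bisimulation quotient by refinement:
  round 0: {{0,1,2,3,4,5,6,7}}
  round 1: {{0},{1},{2},{3},{4,6},{5,7}}
stable after 2 split(s): 6 block(s)
4∈{4,6}, 6∈{4,6}

Answer: BISIMILAR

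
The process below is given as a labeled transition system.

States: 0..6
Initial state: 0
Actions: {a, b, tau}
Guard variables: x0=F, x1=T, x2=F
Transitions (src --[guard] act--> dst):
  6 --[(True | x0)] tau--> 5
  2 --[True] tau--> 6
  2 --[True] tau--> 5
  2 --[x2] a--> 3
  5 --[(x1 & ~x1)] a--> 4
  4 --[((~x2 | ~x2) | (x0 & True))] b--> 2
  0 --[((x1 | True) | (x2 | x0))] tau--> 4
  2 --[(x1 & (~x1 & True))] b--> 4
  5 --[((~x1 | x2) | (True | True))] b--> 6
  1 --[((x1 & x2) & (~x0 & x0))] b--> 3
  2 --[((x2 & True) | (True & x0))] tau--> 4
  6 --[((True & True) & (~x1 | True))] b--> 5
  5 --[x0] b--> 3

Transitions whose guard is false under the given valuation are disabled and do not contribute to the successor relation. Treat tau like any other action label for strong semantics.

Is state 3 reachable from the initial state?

Guard filter leaves 7 enabled edge(s).
L0 = {0}
L1 = {4}  cumulative {0,4}
L2 = {2}  cumulative {0,2,4}
L3 = {5,6}  cumulative {0,2,4,5,6}
R = {0,2,4,5,6}

Answer: UNREACHABLE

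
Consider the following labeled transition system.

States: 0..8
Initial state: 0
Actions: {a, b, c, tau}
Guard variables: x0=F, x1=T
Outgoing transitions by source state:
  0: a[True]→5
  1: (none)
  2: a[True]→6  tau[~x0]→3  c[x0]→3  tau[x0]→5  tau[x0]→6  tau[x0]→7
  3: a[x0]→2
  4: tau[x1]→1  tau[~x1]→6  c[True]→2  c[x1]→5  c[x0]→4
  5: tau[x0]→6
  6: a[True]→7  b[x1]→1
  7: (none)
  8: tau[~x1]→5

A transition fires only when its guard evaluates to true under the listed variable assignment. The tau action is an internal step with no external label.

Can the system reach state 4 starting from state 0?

Answer: UNREACHABLE

Analysis:
8 transition(s) survive guard evaluation.
L0 = {0}
L1 = {5}  cumulative {0,5}
Reach set: {0,5}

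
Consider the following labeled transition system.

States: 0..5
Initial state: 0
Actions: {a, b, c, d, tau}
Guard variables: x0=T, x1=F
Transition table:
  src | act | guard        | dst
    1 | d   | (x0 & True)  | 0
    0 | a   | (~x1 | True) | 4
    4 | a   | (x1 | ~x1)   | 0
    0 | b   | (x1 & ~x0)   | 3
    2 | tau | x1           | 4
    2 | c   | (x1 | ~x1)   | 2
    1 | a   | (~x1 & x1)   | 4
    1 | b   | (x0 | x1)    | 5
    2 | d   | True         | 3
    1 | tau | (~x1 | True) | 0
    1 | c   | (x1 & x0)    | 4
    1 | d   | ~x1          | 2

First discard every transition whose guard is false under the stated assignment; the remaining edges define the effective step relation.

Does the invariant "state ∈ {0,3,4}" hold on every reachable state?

Answer: INVARIANT HOLDS

Working:
Inv-set: {0,3,4}
Reach set: {0,4}
  0: ✓
  4: ✓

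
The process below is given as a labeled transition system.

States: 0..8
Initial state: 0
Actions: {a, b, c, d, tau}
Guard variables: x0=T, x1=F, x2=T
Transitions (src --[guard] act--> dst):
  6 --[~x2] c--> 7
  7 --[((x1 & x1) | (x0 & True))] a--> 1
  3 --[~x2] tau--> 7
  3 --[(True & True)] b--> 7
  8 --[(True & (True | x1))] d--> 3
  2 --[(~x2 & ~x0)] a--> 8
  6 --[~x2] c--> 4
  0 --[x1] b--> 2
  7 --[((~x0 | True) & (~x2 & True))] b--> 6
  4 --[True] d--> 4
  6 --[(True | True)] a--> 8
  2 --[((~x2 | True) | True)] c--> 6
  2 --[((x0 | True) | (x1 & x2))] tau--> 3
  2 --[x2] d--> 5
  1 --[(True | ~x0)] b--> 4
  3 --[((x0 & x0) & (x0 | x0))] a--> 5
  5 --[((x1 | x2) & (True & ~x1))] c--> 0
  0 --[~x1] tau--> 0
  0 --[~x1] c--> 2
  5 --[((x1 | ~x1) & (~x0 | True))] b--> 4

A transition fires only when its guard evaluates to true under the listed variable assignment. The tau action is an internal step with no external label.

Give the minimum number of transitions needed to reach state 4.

Answer: 3

Working:
BFS to 4:
  Layer 0: {0}
  Layer 1: {2}
  Layer 2: {3,5,6}
  Layer 3: {4,7,8}
depth(4)=3, e.g. c·d·b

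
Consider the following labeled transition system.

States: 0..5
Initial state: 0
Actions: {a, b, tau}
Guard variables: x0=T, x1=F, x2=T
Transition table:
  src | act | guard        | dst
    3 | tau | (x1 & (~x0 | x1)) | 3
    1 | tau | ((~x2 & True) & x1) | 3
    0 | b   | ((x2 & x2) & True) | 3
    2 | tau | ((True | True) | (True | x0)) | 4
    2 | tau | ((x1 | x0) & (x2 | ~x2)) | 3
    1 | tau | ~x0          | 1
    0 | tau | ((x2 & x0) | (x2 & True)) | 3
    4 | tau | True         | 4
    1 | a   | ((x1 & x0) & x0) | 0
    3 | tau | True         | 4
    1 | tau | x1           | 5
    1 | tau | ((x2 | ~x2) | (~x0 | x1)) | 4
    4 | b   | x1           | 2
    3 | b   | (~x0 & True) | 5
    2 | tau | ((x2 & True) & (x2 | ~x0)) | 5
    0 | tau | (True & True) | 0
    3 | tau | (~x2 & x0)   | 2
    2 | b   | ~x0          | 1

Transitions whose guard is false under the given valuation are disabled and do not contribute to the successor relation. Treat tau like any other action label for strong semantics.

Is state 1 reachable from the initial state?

Answer: UNREACHABLE

Working:
9 transition(s) survive guard evaluation.
Layer 0: {0}
Layer 1: {3}  total {0,3}
Layer 2: {4}  total {0,3,4}
R = {0,3,4}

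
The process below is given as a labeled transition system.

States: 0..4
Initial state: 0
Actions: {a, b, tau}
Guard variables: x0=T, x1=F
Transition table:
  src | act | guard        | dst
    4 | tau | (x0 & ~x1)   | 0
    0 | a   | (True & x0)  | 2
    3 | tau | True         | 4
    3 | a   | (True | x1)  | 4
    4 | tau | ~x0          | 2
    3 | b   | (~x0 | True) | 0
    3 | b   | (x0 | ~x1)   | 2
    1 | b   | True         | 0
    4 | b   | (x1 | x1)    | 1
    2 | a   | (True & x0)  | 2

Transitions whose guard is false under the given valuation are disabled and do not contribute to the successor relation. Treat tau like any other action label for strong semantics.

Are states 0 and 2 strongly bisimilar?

Refine partition for ~:
  round 0: {{0,1,2,3,4}}
  round 1: {{0,2},{1},{3},{4}}
Fixed point at round 2; 4 class(es).
class of 0: {0,2}; class of 2: {0,2}

Answer: BISIMILAR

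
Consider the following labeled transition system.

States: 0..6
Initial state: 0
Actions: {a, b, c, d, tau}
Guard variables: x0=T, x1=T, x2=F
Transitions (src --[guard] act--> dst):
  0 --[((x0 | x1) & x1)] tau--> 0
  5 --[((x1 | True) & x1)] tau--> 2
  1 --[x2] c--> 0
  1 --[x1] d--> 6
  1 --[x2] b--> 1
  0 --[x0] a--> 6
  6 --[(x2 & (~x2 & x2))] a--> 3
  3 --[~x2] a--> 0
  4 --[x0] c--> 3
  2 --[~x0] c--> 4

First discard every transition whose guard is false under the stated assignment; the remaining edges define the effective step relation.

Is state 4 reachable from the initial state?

Answer: UNREACHABLE

Trace:
6 transition(s) survive guard evaluation.
depth 0: {0}
depth 1: {6}  cumulative {0,6}
R = {0,6}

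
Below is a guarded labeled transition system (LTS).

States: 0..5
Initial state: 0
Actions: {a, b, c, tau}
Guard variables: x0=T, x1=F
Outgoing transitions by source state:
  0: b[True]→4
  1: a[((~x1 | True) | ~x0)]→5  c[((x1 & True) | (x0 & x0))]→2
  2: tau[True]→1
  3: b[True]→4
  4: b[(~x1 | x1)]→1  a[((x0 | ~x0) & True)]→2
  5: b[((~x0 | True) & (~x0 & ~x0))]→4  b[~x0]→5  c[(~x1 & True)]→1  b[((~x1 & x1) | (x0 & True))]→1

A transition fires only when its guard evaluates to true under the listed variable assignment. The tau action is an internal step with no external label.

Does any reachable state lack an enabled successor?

Answer: DEADLOCK-FREE

Trace:
Reachable = {0,1,2,4,5}
  0: b→4  [1 out]
  1: a→5  c→2  [2 out]
  2: tau→1  [1 out]
  4: a→2  b→1  [2 out]
  5: b→1  c→1  [2 out]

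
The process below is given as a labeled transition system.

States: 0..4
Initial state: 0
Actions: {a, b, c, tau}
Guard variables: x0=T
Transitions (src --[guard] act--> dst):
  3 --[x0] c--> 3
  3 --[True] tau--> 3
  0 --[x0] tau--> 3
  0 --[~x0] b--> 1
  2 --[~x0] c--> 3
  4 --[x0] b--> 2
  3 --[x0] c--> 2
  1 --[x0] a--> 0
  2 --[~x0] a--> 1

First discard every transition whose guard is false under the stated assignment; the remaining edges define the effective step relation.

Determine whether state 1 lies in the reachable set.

Answer: UNREACHABLE

Analysis:
After dropping false guards: 6 live edges.
L0 = {0}
L1 = {3}  total {0,3}
L2 = {2}  total {0,2,3}
R = {0,2,3}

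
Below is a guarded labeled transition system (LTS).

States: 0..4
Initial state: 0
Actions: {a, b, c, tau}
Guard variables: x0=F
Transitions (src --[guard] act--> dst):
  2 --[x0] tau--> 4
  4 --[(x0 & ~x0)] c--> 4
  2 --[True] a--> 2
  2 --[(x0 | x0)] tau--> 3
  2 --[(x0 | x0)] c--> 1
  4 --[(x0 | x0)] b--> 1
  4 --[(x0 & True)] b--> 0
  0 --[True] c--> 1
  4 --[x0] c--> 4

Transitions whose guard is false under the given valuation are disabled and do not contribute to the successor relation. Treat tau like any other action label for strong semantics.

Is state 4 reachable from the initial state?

After dropping false guards: 2 live edges.
Layer 0: {0}
Layer 1: {1}  now seen {0,1}
Reach set: {0,1}

Answer: UNREACHABLE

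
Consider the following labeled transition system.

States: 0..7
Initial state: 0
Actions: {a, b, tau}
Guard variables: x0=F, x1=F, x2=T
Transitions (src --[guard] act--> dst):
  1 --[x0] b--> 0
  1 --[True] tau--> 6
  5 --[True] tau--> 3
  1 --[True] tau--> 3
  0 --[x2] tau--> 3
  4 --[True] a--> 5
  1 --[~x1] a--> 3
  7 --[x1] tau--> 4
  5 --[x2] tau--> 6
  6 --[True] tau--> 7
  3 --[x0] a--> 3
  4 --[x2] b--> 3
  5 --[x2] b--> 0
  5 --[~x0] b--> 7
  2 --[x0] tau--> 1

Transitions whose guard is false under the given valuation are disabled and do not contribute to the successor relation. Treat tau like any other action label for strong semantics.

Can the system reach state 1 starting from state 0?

11 transition(s) survive guard evaluation.
depth 0: {0}
depth 1: {3}  total {0,3}
Reach set: {0,3}

Answer: UNREACHABLE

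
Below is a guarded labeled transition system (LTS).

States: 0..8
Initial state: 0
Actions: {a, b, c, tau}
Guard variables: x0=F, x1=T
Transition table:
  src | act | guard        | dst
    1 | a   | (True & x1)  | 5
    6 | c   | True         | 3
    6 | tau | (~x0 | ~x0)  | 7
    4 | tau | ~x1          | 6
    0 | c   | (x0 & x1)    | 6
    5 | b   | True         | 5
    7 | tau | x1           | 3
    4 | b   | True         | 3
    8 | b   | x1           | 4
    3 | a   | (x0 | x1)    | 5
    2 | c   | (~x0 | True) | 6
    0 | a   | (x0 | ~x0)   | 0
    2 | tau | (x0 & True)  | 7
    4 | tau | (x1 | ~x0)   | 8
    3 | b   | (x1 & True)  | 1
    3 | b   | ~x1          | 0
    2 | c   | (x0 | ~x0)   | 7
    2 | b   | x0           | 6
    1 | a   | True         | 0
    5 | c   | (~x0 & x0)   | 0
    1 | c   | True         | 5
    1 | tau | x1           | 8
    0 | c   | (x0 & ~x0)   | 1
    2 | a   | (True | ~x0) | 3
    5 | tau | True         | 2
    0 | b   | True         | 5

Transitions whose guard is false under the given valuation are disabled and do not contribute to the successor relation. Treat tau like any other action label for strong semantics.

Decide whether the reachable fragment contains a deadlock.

R = {0,1,2,3,4,5,6,7,8}
  0: a→0  b→5  [2 out]
  1: a→0  a→5  c→5  tau→8  [4 out]
  2: a→3  c→6  c→7  [3 out]
  3: a→5  b→1  [2 out]
  4: b→3  tau→8  [2 out]
  5: b→5  tau→2  [2 out]
  6: c→3  tau→7  [2 out]
  7: tau→3  [1 out]
  8: b→4  [1 out]

Answer: DEADLOCK-FREE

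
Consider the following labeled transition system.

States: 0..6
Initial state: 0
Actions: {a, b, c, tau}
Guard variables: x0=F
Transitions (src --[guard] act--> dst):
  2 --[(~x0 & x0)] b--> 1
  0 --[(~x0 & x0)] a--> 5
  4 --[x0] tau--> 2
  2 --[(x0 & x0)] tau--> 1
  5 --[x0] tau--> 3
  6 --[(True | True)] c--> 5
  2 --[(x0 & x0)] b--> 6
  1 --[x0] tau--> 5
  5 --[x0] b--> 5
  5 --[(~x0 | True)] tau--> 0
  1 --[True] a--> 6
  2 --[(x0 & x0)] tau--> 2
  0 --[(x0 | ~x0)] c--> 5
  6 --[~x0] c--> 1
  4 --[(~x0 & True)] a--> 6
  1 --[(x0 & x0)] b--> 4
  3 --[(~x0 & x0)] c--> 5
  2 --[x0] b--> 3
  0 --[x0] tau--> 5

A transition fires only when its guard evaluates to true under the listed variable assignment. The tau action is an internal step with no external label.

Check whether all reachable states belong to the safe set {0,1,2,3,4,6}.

Safe = {0,1,2,3,4,6}
Reachable = {0,5}
  0: safe
  5: outside
witness against invariant: c → 5

Answer: INVARIANT VIOLATED at state 5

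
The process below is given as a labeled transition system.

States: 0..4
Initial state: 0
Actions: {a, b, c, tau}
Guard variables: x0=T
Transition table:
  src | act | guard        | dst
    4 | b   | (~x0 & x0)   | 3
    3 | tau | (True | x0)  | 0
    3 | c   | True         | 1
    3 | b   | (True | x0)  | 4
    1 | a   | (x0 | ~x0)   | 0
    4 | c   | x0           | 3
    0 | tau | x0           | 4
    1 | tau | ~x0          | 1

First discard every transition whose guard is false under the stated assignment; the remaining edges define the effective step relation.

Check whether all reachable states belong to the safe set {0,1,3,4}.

Answer: INVARIANT HOLDS

Trace:
Inv-set: {0,1,3,4}
Reach set: {0,1,3,4}
  0: safe
  1: safe
  3: safe
  4: safe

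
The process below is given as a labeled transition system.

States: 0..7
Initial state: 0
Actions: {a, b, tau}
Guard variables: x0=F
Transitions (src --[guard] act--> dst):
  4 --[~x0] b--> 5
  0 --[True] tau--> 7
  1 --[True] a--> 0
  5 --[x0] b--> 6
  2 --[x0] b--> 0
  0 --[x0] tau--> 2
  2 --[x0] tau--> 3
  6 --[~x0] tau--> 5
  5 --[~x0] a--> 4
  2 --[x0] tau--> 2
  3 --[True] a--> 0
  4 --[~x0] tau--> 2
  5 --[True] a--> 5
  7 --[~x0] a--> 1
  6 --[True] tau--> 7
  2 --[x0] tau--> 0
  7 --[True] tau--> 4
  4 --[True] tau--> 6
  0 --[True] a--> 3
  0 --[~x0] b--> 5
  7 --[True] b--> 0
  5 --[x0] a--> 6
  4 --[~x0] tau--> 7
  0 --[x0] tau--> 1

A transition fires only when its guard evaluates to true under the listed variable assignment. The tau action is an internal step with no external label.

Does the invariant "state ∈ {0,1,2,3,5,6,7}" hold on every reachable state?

Inv-set: {0,1,2,3,5,6,7}
Reach set: {0,1,2,3,4,5,6,7}
  0: ✓
  1: ✓
  2: ✓
  3: ✓
  4: ✗ unsafe
  5: ✓
  6: ✓
  7: ✓
witness against invariant: tau·tau → 4

Answer: INVARIANT VIOLATED at state 4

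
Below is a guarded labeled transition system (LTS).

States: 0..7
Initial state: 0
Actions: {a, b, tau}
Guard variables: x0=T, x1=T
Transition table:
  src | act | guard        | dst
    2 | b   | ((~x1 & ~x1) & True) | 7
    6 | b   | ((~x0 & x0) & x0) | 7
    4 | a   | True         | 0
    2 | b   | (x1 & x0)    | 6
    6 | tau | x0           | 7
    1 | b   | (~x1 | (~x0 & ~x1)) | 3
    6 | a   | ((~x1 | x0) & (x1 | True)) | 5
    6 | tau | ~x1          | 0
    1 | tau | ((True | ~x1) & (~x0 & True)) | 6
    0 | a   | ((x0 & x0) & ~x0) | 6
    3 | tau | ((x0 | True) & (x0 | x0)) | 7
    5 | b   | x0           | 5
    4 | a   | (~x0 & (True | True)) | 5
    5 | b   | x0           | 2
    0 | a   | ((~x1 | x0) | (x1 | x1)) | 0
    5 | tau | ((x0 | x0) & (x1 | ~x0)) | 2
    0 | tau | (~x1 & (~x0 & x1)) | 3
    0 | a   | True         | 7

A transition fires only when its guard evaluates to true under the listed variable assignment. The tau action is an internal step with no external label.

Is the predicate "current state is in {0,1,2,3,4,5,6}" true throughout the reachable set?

Answer: INVARIANT VIOLATED at state 7

Analysis:
Safe = {0,1,2,3,4,5,6}
Reach set: {0,7}
  0: ok
  7: VIOLATES
witness against invariant: a → 7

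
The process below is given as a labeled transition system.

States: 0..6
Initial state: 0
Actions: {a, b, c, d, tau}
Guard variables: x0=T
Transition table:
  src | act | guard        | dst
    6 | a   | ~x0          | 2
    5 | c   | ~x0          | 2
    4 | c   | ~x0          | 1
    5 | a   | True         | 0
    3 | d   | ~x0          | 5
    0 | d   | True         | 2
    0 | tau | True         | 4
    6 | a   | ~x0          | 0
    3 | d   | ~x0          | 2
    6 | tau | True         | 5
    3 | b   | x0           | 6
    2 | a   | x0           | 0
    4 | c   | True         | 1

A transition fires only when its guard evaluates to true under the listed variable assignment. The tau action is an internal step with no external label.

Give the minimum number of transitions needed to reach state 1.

Answer: 2

Trace:
BFS to 1:
  L0 = {0}
  L1 = {2,4}
  L2 = {1}
1 enters at depth 2; path tau·c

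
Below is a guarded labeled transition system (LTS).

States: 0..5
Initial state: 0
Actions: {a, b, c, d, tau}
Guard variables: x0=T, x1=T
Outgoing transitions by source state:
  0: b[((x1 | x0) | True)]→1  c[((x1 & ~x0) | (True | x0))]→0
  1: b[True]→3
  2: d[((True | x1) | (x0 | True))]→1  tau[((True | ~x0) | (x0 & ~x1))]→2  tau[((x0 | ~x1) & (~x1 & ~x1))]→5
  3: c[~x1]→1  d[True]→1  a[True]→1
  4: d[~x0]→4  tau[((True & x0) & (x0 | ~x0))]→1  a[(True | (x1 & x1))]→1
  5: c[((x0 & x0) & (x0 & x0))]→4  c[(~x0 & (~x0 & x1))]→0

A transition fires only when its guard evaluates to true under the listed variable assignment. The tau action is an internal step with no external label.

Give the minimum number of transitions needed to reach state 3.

BFS to 3:
  L0 = {0}
  L1 = {1}
  L2 = {3}
3 enters at depth 2; path b·b

Answer: 2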